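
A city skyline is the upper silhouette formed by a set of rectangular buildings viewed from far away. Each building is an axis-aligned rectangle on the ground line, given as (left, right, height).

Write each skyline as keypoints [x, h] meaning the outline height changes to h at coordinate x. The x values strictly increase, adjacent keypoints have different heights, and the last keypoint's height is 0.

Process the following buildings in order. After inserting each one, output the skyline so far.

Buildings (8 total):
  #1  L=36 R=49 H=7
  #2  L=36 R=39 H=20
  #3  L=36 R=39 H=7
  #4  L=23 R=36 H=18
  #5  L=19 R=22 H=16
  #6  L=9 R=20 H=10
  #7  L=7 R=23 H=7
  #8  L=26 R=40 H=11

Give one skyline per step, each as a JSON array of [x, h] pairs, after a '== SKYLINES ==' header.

== SKYLINES ==
[[36,7],[49,0]]
[[36,20],[39,7],[49,0]]
[[36,20],[39,7],[49,0]]
[[23,18],[36,20],[39,7],[49,0]]
[[19,16],[22,0],[23,18],[36,20],[39,7],[49,0]]
[[9,10],[19,16],[22,0],[23,18],[36,20],[39,7],[49,0]]
[[7,7],[9,10],[19,16],[22,7],[23,18],[36,20],[39,7],[49,0]]
[[7,7],[9,10],[19,16],[22,7],[23,18],[36,20],[39,11],[40,7],[49,0]]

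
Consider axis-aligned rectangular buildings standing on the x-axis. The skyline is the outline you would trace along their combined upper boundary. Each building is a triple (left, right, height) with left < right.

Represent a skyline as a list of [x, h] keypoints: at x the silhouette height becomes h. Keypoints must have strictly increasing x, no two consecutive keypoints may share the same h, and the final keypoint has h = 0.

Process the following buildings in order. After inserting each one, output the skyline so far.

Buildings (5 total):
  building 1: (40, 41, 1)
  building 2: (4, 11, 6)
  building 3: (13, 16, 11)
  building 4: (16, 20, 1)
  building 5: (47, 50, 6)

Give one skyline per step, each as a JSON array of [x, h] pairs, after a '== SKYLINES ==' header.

== SKYLINES ==
[[40,1],[41,0]]
[[4,6],[11,0],[40,1],[41,0]]
[[4,6],[11,0],[13,11],[16,0],[40,1],[41,0]]
[[4,6],[11,0],[13,11],[16,1],[20,0],[40,1],[41,0]]
[[4,6],[11,0],[13,11],[16,1],[20,0],[40,1],[41,0],[47,6],[50,0]]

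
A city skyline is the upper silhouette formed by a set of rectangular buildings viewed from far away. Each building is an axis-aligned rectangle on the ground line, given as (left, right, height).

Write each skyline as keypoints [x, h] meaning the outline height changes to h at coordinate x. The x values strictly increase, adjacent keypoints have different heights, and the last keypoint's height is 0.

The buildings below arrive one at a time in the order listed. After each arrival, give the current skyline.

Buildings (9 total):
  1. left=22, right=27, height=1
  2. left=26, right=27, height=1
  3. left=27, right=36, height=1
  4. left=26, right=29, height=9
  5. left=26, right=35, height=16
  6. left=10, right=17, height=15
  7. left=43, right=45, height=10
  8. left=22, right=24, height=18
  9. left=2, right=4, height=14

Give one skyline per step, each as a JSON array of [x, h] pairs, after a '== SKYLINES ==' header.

== SKYLINES ==
[[22,1],[27,0]]
[[22,1],[27,0]]
[[22,1],[36,0]]
[[22,1],[26,9],[29,1],[36,0]]
[[22,1],[26,16],[35,1],[36,0]]
[[10,15],[17,0],[22,1],[26,16],[35,1],[36,0]]
[[10,15],[17,0],[22,1],[26,16],[35,1],[36,0],[43,10],[45,0]]
[[10,15],[17,0],[22,18],[24,1],[26,16],[35,1],[36,0],[43,10],[45,0]]
[[2,14],[4,0],[10,15],[17,0],[22,18],[24,1],[26,16],[35,1],[36,0],[43,10],[45,0]]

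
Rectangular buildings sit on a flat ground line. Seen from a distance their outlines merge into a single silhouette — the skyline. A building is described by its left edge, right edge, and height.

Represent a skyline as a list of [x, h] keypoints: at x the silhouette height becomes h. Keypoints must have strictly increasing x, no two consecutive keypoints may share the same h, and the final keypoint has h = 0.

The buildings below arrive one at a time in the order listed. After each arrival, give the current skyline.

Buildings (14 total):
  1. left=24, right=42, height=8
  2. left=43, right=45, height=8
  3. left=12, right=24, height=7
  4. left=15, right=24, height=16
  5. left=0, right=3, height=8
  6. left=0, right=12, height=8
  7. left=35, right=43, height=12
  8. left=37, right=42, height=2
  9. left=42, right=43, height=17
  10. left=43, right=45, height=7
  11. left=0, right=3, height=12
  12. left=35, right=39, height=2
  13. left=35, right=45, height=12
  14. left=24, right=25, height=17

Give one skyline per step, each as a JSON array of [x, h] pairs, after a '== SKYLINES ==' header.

== SKYLINES ==
[[24,8],[42,0]]
[[24,8],[42,0],[43,8],[45,0]]
[[12,7],[24,8],[42,0],[43,8],[45,0]]
[[12,7],[15,16],[24,8],[42,0],[43,8],[45,0]]
[[0,8],[3,0],[12,7],[15,16],[24,8],[42,0],[43,8],[45,0]]
[[0,8],[12,7],[15,16],[24,8],[42,0],[43,8],[45,0]]
[[0,8],[12,7],[15,16],[24,8],[35,12],[43,8],[45,0]]
[[0,8],[12,7],[15,16],[24,8],[35,12],[43,8],[45,0]]
[[0,8],[12,7],[15,16],[24,8],[35,12],[42,17],[43,8],[45,0]]
[[0,8],[12,7],[15,16],[24,8],[35,12],[42,17],[43,8],[45,0]]
[[0,12],[3,8],[12,7],[15,16],[24,8],[35,12],[42,17],[43,8],[45,0]]
[[0,12],[3,8],[12,7],[15,16],[24,8],[35,12],[42,17],[43,8],[45,0]]
[[0,12],[3,8],[12,7],[15,16],[24,8],[35,12],[42,17],[43,12],[45,0]]
[[0,12],[3,8],[12,7],[15,16],[24,17],[25,8],[35,12],[42,17],[43,12],[45,0]]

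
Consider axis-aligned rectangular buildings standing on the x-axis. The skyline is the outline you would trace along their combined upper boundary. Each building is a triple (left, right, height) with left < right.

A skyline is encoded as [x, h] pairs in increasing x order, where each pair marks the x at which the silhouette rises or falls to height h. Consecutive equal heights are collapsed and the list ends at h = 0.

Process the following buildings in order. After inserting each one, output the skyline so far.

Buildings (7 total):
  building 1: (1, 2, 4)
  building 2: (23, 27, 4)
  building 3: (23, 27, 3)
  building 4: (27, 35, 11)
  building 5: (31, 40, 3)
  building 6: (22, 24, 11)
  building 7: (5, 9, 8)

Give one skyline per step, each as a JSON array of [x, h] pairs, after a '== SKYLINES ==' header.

== SKYLINES ==
[[1,4],[2,0]]
[[1,4],[2,0],[23,4],[27,0]]
[[1,4],[2,0],[23,4],[27,0]]
[[1,4],[2,0],[23,4],[27,11],[35,0]]
[[1,4],[2,0],[23,4],[27,11],[35,3],[40,0]]
[[1,4],[2,0],[22,11],[24,4],[27,11],[35,3],[40,0]]
[[1,4],[2,0],[5,8],[9,0],[22,11],[24,4],[27,11],[35,3],[40,0]]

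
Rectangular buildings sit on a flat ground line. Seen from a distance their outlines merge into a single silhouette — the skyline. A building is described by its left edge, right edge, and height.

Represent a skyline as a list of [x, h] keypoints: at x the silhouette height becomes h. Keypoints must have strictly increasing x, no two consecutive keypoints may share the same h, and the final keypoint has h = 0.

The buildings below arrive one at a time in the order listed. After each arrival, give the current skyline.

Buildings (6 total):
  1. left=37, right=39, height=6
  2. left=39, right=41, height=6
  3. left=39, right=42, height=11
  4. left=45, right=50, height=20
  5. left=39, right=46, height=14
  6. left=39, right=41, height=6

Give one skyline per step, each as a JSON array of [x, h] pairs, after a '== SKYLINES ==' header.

== SKYLINES ==
[[37,6],[39,0]]
[[37,6],[41,0]]
[[37,6],[39,11],[42,0]]
[[37,6],[39,11],[42,0],[45,20],[50,0]]
[[37,6],[39,14],[45,20],[50,0]]
[[37,6],[39,14],[45,20],[50,0]]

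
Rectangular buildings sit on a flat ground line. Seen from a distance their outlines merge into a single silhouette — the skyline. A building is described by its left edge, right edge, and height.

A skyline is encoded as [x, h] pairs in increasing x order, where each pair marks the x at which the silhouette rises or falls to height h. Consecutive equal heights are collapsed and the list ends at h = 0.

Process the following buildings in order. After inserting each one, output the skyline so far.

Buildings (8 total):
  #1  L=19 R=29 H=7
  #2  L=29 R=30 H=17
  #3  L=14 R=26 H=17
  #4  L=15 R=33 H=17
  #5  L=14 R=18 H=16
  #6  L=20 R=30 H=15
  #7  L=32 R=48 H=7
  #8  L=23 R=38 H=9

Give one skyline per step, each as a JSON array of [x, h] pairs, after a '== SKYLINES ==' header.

== SKYLINES ==
[[19,7],[29,0]]
[[19,7],[29,17],[30,0]]
[[14,17],[26,7],[29,17],[30,0]]
[[14,17],[33,0]]
[[14,17],[33,0]]
[[14,17],[33,0]]
[[14,17],[33,7],[48,0]]
[[14,17],[33,9],[38,7],[48,0]]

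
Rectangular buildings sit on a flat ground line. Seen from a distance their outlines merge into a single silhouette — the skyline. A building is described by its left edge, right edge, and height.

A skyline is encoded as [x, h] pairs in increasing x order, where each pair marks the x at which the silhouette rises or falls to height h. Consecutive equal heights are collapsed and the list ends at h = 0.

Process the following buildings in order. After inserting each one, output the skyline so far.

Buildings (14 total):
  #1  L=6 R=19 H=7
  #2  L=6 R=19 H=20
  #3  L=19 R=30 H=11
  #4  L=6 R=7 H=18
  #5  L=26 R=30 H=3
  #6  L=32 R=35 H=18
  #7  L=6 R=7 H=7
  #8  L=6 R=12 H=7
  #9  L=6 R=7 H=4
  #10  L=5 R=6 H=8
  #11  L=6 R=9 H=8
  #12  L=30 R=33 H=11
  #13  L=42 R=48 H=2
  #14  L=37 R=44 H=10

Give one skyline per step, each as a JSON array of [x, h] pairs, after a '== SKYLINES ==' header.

== SKYLINES ==
[[6,7],[19,0]]
[[6,20],[19,0]]
[[6,20],[19,11],[30,0]]
[[6,20],[19,11],[30,0]]
[[6,20],[19,11],[30,0]]
[[6,20],[19,11],[30,0],[32,18],[35,0]]
[[6,20],[19,11],[30,0],[32,18],[35,0]]
[[6,20],[19,11],[30,0],[32,18],[35,0]]
[[6,20],[19,11],[30,0],[32,18],[35,0]]
[[5,8],[6,20],[19,11],[30,0],[32,18],[35,0]]
[[5,8],[6,20],[19,11],[30,0],[32,18],[35,0]]
[[5,8],[6,20],[19,11],[32,18],[35,0]]
[[5,8],[6,20],[19,11],[32,18],[35,0],[42,2],[48,0]]
[[5,8],[6,20],[19,11],[32,18],[35,0],[37,10],[44,2],[48,0]]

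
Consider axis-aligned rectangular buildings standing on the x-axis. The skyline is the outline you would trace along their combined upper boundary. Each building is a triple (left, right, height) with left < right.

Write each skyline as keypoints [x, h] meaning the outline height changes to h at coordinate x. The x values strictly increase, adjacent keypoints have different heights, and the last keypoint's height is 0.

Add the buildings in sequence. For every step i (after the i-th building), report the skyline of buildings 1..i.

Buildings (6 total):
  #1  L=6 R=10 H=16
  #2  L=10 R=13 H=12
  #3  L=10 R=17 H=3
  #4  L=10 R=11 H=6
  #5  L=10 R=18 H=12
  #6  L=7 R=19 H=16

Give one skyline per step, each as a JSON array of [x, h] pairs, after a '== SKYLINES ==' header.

== SKYLINES ==
[[6,16],[10,0]]
[[6,16],[10,12],[13,0]]
[[6,16],[10,12],[13,3],[17,0]]
[[6,16],[10,12],[13,3],[17,0]]
[[6,16],[10,12],[18,0]]
[[6,16],[19,0]]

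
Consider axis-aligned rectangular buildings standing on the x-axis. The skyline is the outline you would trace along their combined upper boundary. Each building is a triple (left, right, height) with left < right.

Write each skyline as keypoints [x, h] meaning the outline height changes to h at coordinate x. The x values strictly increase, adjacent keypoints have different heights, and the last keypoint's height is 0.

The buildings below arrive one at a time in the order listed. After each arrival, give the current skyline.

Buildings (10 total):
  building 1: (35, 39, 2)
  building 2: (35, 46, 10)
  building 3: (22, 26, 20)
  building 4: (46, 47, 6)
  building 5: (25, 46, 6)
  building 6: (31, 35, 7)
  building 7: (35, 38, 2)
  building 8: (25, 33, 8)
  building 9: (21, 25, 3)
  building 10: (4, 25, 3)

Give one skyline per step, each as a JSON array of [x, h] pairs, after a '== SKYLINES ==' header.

== SKYLINES ==
[[35,2],[39,0]]
[[35,10],[46,0]]
[[22,20],[26,0],[35,10],[46,0]]
[[22,20],[26,0],[35,10],[46,6],[47,0]]
[[22,20],[26,6],[35,10],[46,6],[47,0]]
[[22,20],[26,6],[31,7],[35,10],[46,6],[47,0]]
[[22,20],[26,6],[31,7],[35,10],[46,6],[47,0]]
[[22,20],[26,8],[33,7],[35,10],[46,6],[47,0]]
[[21,3],[22,20],[26,8],[33,7],[35,10],[46,6],[47,0]]
[[4,3],[22,20],[26,8],[33,7],[35,10],[46,6],[47,0]]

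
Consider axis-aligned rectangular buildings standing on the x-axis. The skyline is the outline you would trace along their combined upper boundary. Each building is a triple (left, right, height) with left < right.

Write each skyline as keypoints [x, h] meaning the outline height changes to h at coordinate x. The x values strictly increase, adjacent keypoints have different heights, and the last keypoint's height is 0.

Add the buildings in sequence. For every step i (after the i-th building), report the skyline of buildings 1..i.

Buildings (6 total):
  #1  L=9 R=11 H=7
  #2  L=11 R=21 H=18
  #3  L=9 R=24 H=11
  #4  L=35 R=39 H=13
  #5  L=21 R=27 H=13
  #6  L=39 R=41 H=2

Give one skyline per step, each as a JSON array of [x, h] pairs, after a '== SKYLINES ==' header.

== SKYLINES ==
[[9,7],[11,0]]
[[9,7],[11,18],[21,0]]
[[9,11],[11,18],[21,11],[24,0]]
[[9,11],[11,18],[21,11],[24,0],[35,13],[39,0]]
[[9,11],[11,18],[21,13],[27,0],[35,13],[39,0]]
[[9,11],[11,18],[21,13],[27,0],[35,13],[39,2],[41,0]]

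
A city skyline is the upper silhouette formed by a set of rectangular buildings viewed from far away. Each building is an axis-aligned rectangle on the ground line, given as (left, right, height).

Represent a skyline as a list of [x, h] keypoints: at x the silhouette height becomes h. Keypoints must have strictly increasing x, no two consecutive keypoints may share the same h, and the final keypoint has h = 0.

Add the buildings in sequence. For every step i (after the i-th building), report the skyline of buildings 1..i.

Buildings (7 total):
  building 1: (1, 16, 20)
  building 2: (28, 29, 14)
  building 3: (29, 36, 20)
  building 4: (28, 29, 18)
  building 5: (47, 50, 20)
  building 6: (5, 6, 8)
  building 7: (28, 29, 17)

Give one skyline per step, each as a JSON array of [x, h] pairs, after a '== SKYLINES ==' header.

== SKYLINES ==
[[1,20],[16,0]]
[[1,20],[16,0],[28,14],[29,0]]
[[1,20],[16,0],[28,14],[29,20],[36,0]]
[[1,20],[16,0],[28,18],[29,20],[36,0]]
[[1,20],[16,0],[28,18],[29,20],[36,0],[47,20],[50,0]]
[[1,20],[16,0],[28,18],[29,20],[36,0],[47,20],[50,0]]
[[1,20],[16,0],[28,18],[29,20],[36,0],[47,20],[50,0]]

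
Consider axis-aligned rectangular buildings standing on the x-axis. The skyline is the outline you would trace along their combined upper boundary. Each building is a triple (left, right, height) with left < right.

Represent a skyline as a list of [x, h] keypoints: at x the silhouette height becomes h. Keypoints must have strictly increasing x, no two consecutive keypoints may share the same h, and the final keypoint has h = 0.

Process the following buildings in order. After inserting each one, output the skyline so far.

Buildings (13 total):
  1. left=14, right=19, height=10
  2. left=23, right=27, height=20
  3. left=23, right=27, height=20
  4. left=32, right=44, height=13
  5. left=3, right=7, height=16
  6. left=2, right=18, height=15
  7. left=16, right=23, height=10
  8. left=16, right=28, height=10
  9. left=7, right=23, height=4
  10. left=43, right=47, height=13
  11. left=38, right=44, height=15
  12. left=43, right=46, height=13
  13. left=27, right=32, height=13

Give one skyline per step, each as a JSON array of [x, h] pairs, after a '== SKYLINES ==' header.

== SKYLINES ==
[[14,10],[19,0]]
[[14,10],[19,0],[23,20],[27,0]]
[[14,10],[19,0],[23,20],[27,0]]
[[14,10],[19,0],[23,20],[27,0],[32,13],[44,0]]
[[3,16],[7,0],[14,10],[19,0],[23,20],[27,0],[32,13],[44,0]]
[[2,15],[3,16],[7,15],[18,10],[19,0],[23,20],[27,0],[32,13],[44,0]]
[[2,15],[3,16],[7,15],[18,10],[23,20],[27,0],[32,13],[44,0]]
[[2,15],[3,16],[7,15],[18,10],[23,20],[27,10],[28,0],[32,13],[44,0]]
[[2,15],[3,16],[7,15],[18,10],[23,20],[27,10],[28,0],[32,13],[44,0]]
[[2,15],[3,16],[7,15],[18,10],[23,20],[27,10],[28,0],[32,13],[47,0]]
[[2,15],[3,16],[7,15],[18,10],[23,20],[27,10],[28,0],[32,13],[38,15],[44,13],[47,0]]
[[2,15],[3,16],[7,15],[18,10],[23,20],[27,10],[28,0],[32,13],[38,15],[44,13],[47,0]]
[[2,15],[3,16],[7,15],[18,10],[23,20],[27,13],[38,15],[44,13],[47,0]]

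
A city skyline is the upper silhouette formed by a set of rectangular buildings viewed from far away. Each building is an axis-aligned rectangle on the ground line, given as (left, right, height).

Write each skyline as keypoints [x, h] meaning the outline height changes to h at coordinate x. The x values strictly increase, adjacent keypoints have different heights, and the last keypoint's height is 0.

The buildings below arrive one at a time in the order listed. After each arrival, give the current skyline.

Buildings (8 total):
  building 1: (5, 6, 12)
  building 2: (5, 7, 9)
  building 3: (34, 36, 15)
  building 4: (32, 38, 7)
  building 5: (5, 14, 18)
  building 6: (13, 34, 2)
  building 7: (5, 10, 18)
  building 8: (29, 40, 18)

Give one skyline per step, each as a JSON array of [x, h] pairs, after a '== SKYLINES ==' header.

== SKYLINES ==
[[5,12],[6,0]]
[[5,12],[6,9],[7,0]]
[[5,12],[6,9],[7,0],[34,15],[36,0]]
[[5,12],[6,9],[7,0],[32,7],[34,15],[36,7],[38,0]]
[[5,18],[14,0],[32,7],[34,15],[36,7],[38,0]]
[[5,18],[14,2],[32,7],[34,15],[36,7],[38,0]]
[[5,18],[14,2],[32,7],[34,15],[36,7],[38,0]]
[[5,18],[14,2],[29,18],[40,0]]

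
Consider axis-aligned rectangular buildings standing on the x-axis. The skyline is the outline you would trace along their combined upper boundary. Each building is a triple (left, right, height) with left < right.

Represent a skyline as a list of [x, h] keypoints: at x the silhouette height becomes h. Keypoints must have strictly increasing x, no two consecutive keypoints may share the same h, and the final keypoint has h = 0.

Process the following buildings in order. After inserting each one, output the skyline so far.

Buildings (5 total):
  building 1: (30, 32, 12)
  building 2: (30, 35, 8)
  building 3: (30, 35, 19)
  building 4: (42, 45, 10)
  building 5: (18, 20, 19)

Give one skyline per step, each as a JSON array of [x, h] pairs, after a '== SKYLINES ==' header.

== SKYLINES ==
[[30,12],[32,0]]
[[30,12],[32,8],[35,0]]
[[30,19],[35,0]]
[[30,19],[35,0],[42,10],[45,0]]
[[18,19],[20,0],[30,19],[35,0],[42,10],[45,0]]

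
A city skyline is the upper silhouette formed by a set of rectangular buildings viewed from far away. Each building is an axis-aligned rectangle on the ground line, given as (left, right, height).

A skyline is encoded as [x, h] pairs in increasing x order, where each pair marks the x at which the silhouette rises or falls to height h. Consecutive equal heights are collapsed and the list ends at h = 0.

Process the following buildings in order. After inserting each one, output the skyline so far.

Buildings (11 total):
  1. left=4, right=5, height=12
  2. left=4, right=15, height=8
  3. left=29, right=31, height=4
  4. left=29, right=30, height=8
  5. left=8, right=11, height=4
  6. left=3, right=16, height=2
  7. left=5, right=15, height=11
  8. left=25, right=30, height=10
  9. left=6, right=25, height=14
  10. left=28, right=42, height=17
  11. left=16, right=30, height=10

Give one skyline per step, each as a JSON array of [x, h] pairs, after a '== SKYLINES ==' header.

== SKYLINES ==
[[4,12],[5,0]]
[[4,12],[5,8],[15,0]]
[[4,12],[5,8],[15,0],[29,4],[31,0]]
[[4,12],[5,8],[15,0],[29,8],[30,4],[31,0]]
[[4,12],[5,8],[15,0],[29,8],[30,4],[31,0]]
[[3,2],[4,12],[5,8],[15,2],[16,0],[29,8],[30,4],[31,0]]
[[3,2],[4,12],[5,11],[15,2],[16,0],[29,8],[30,4],[31,0]]
[[3,2],[4,12],[5,11],[15,2],[16,0],[25,10],[30,4],[31,0]]
[[3,2],[4,12],[5,11],[6,14],[25,10],[30,4],[31,0]]
[[3,2],[4,12],[5,11],[6,14],[25,10],[28,17],[42,0]]
[[3,2],[4,12],[5,11],[6,14],[25,10],[28,17],[42,0]]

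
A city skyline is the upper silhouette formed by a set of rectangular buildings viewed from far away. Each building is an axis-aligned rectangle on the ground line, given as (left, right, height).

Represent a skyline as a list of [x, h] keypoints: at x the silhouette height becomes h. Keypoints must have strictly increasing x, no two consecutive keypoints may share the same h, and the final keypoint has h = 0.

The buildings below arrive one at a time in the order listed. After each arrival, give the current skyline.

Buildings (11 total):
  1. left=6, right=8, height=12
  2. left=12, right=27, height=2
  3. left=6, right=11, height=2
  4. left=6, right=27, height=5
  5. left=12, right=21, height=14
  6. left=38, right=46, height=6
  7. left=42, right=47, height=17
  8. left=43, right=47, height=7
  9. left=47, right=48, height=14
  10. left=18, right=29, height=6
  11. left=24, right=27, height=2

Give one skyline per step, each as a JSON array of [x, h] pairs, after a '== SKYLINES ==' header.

== SKYLINES ==
[[6,12],[8,0]]
[[6,12],[8,0],[12,2],[27,0]]
[[6,12],[8,2],[11,0],[12,2],[27,0]]
[[6,12],[8,5],[27,0]]
[[6,12],[8,5],[12,14],[21,5],[27,0]]
[[6,12],[8,5],[12,14],[21,5],[27,0],[38,6],[46,0]]
[[6,12],[8,5],[12,14],[21,5],[27,0],[38,6],[42,17],[47,0]]
[[6,12],[8,5],[12,14],[21,5],[27,0],[38,6],[42,17],[47,0]]
[[6,12],[8,5],[12,14],[21,5],[27,0],[38,6],[42,17],[47,14],[48,0]]
[[6,12],[8,5],[12,14],[21,6],[29,0],[38,6],[42,17],[47,14],[48,0]]
[[6,12],[8,5],[12,14],[21,6],[29,0],[38,6],[42,17],[47,14],[48,0]]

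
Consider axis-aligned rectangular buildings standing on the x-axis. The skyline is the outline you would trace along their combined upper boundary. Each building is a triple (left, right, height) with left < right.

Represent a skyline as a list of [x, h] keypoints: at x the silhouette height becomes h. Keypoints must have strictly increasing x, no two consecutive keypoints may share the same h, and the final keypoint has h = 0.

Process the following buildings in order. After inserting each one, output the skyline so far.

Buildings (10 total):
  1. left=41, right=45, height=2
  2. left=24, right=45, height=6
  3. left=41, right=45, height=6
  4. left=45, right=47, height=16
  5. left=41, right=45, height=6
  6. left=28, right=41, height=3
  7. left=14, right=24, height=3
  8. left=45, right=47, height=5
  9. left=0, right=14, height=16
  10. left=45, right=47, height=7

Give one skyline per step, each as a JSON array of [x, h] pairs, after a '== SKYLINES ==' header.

== SKYLINES ==
[[41,2],[45,0]]
[[24,6],[45,0]]
[[24,6],[45,0]]
[[24,6],[45,16],[47,0]]
[[24,6],[45,16],[47,0]]
[[24,6],[45,16],[47,0]]
[[14,3],[24,6],[45,16],[47,0]]
[[14,3],[24,6],[45,16],[47,0]]
[[0,16],[14,3],[24,6],[45,16],[47,0]]
[[0,16],[14,3],[24,6],[45,16],[47,0]]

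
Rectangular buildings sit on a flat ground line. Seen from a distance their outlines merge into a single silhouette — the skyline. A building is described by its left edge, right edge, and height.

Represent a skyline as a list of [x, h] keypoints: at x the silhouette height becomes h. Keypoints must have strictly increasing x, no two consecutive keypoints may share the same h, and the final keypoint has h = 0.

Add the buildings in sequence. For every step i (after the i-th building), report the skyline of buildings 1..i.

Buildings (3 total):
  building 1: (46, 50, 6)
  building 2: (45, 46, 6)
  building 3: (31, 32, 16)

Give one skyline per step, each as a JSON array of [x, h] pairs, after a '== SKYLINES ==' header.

== SKYLINES ==
[[46,6],[50,0]]
[[45,6],[50,0]]
[[31,16],[32,0],[45,6],[50,0]]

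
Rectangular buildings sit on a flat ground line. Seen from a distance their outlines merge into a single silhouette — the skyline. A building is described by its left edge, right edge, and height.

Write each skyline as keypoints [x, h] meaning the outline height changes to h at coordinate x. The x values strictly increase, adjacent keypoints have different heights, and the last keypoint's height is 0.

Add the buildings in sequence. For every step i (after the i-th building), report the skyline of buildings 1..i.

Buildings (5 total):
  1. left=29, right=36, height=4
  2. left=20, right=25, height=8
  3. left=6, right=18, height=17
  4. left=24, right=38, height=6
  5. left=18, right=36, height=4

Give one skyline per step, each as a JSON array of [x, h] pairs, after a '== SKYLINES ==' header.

== SKYLINES ==
[[29,4],[36,0]]
[[20,8],[25,0],[29,4],[36,0]]
[[6,17],[18,0],[20,8],[25,0],[29,4],[36,0]]
[[6,17],[18,0],[20,8],[25,6],[38,0]]
[[6,17],[18,4],[20,8],[25,6],[38,0]]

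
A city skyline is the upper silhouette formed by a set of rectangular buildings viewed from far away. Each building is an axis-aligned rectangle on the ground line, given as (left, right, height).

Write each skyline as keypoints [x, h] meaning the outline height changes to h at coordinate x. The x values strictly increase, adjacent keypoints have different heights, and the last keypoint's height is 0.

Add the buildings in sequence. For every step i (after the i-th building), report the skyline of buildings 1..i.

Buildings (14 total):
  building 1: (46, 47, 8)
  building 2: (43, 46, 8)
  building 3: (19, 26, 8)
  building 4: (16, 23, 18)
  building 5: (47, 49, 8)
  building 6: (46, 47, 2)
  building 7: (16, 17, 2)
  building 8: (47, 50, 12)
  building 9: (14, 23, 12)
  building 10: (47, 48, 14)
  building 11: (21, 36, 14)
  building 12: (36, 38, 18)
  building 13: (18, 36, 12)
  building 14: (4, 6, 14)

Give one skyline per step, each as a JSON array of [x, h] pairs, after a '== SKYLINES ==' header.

== SKYLINES ==
[[46,8],[47,0]]
[[43,8],[47,0]]
[[19,8],[26,0],[43,8],[47,0]]
[[16,18],[23,8],[26,0],[43,8],[47,0]]
[[16,18],[23,8],[26,0],[43,8],[49,0]]
[[16,18],[23,8],[26,0],[43,8],[49,0]]
[[16,18],[23,8],[26,0],[43,8],[49,0]]
[[16,18],[23,8],[26,0],[43,8],[47,12],[50,0]]
[[14,12],[16,18],[23,8],[26,0],[43,8],[47,12],[50,0]]
[[14,12],[16,18],[23,8],[26,0],[43,8],[47,14],[48,12],[50,0]]
[[14,12],[16,18],[23,14],[36,0],[43,8],[47,14],[48,12],[50,0]]
[[14,12],[16,18],[23,14],[36,18],[38,0],[43,8],[47,14],[48,12],[50,0]]
[[14,12],[16,18],[23,14],[36,18],[38,0],[43,8],[47,14],[48,12],[50,0]]
[[4,14],[6,0],[14,12],[16,18],[23,14],[36,18],[38,0],[43,8],[47,14],[48,12],[50,0]]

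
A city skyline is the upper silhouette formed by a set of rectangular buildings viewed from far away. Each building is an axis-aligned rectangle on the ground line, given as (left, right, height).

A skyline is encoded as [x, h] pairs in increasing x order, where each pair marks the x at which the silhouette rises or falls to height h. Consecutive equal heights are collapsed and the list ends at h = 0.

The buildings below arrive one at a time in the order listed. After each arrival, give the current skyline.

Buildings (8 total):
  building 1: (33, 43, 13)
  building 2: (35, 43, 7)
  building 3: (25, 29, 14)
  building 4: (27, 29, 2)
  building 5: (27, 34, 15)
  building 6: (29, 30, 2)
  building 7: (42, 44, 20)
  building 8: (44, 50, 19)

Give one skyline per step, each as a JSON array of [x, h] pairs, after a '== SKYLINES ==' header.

== SKYLINES ==
[[33,13],[43,0]]
[[33,13],[43,0]]
[[25,14],[29,0],[33,13],[43,0]]
[[25,14],[29,0],[33,13],[43,0]]
[[25,14],[27,15],[34,13],[43,0]]
[[25,14],[27,15],[34,13],[43,0]]
[[25,14],[27,15],[34,13],[42,20],[44,0]]
[[25,14],[27,15],[34,13],[42,20],[44,19],[50,0]]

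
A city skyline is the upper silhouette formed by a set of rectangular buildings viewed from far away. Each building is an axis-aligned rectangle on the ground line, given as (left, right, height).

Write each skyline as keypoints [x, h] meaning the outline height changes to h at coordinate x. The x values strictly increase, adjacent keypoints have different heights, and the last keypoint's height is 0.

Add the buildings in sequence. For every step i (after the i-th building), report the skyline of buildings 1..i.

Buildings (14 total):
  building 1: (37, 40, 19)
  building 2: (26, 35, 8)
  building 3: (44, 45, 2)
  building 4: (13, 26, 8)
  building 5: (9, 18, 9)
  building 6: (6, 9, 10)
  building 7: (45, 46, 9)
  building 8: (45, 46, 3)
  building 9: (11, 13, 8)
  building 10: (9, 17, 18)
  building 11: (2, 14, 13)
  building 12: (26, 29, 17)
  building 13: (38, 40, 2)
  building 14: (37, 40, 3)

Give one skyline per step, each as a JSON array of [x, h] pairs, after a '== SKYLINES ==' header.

== SKYLINES ==
[[37,19],[40,0]]
[[26,8],[35,0],[37,19],[40,0]]
[[26,8],[35,0],[37,19],[40,0],[44,2],[45,0]]
[[13,8],[35,0],[37,19],[40,0],[44,2],[45,0]]
[[9,9],[18,8],[35,0],[37,19],[40,0],[44,2],[45,0]]
[[6,10],[9,9],[18,8],[35,0],[37,19],[40,0],[44,2],[45,0]]
[[6,10],[9,9],[18,8],[35,0],[37,19],[40,0],[44,2],[45,9],[46,0]]
[[6,10],[9,9],[18,8],[35,0],[37,19],[40,0],[44,2],[45,9],[46,0]]
[[6,10],[9,9],[18,8],[35,0],[37,19],[40,0],[44,2],[45,9],[46,0]]
[[6,10],[9,18],[17,9],[18,8],[35,0],[37,19],[40,0],[44,2],[45,9],[46,0]]
[[2,13],[9,18],[17,9],[18,8],[35,0],[37,19],[40,0],[44,2],[45,9],[46,0]]
[[2,13],[9,18],[17,9],[18,8],[26,17],[29,8],[35,0],[37,19],[40,0],[44,2],[45,9],[46,0]]
[[2,13],[9,18],[17,9],[18,8],[26,17],[29,8],[35,0],[37,19],[40,0],[44,2],[45,9],[46,0]]
[[2,13],[9,18],[17,9],[18,8],[26,17],[29,8],[35,0],[37,19],[40,0],[44,2],[45,9],[46,0]]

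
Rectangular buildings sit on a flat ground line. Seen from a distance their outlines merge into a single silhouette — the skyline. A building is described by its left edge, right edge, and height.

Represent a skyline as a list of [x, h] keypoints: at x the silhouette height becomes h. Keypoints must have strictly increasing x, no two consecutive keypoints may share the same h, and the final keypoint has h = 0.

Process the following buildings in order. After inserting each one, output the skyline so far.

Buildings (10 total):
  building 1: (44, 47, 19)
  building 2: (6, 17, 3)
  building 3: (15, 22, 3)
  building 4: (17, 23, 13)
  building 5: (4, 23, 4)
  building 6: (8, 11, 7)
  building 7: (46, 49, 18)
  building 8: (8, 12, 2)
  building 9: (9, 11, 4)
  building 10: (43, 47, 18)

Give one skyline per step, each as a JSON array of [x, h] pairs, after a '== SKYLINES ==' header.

== SKYLINES ==
[[44,19],[47,0]]
[[6,3],[17,0],[44,19],[47,0]]
[[6,3],[22,0],[44,19],[47,0]]
[[6,3],[17,13],[23,0],[44,19],[47,0]]
[[4,4],[17,13],[23,0],[44,19],[47,0]]
[[4,4],[8,7],[11,4],[17,13],[23,0],[44,19],[47,0]]
[[4,4],[8,7],[11,4],[17,13],[23,0],[44,19],[47,18],[49,0]]
[[4,4],[8,7],[11,4],[17,13],[23,0],[44,19],[47,18],[49,0]]
[[4,4],[8,7],[11,4],[17,13],[23,0],[44,19],[47,18],[49,0]]
[[4,4],[8,7],[11,4],[17,13],[23,0],[43,18],[44,19],[47,18],[49,0]]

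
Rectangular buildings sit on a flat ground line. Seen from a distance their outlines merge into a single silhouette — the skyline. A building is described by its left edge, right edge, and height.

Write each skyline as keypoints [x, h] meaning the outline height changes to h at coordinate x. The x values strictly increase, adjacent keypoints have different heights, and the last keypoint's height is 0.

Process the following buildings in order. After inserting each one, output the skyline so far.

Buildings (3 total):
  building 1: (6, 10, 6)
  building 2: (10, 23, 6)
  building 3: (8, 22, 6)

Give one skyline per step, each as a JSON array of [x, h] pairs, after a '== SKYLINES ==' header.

== SKYLINES ==
[[6,6],[10,0]]
[[6,6],[23,0]]
[[6,6],[23,0]]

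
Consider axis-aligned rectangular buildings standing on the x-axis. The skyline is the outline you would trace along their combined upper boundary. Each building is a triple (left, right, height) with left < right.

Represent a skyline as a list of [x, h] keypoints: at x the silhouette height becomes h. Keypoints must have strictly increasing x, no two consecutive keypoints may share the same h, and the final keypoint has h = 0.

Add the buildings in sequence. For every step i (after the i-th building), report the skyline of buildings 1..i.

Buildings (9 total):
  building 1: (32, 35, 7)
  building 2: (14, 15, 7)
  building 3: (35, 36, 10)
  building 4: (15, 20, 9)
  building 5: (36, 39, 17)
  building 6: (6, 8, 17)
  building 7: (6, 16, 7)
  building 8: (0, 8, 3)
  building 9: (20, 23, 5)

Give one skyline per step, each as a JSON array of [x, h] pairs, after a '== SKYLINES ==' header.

== SKYLINES ==
[[32,7],[35,0]]
[[14,7],[15,0],[32,7],[35,0]]
[[14,7],[15,0],[32,7],[35,10],[36,0]]
[[14,7],[15,9],[20,0],[32,7],[35,10],[36,0]]
[[14,7],[15,9],[20,0],[32,7],[35,10],[36,17],[39,0]]
[[6,17],[8,0],[14,7],[15,9],[20,0],[32,7],[35,10],[36,17],[39,0]]
[[6,17],[8,7],[15,9],[20,0],[32,7],[35,10],[36,17],[39,0]]
[[0,3],[6,17],[8,7],[15,9],[20,0],[32,7],[35,10],[36,17],[39,0]]
[[0,3],[6,17],[8,7],[15,9],[20,5],[23,0],[32,7],[35,10],[36,17],[39,0]]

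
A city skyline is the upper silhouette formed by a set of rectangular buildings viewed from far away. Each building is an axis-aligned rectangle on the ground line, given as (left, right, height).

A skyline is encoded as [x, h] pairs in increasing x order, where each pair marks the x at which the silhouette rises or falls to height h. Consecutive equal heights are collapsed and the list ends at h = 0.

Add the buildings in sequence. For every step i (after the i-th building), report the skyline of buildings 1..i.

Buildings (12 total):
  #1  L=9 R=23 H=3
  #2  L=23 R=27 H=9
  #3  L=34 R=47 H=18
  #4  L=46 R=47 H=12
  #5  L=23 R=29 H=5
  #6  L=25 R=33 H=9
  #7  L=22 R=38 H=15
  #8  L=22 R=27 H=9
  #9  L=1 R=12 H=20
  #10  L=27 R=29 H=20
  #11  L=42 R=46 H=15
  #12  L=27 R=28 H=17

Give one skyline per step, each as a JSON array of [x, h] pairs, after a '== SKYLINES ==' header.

== SKYLINES ==
[[9,3],[23,0]]
[[9,3],[23,9],[27,0]]
[[9,3],[23,9],[27,0],[34,18],[47,0]]
[[9,3],[23,9],[27,0],[34,18],[47,0]]
[[9,3],[23,9],[27,5],[29,0],[34,18],[47,0]]
[[9,3],[23,9],[33,0],[34,18],[47,0]]
[[9,3],[22,15],[34,18],[47,0]]
[[9,3],[22,15],[34,18],[47,0]]
[[1,20],[12,3],[22,15],[34,18],[47,0]]
[[1,20],[12,3],[22,15],[27,20],[29,15],[34,18],[47,0]]
[[1,20],[12,3],[22,15],[27,20],[29,15],[34,18],[47,0]]
[[1,20],[12,3],[22,15],[27,20],[29,15],[34,18],[47,0]]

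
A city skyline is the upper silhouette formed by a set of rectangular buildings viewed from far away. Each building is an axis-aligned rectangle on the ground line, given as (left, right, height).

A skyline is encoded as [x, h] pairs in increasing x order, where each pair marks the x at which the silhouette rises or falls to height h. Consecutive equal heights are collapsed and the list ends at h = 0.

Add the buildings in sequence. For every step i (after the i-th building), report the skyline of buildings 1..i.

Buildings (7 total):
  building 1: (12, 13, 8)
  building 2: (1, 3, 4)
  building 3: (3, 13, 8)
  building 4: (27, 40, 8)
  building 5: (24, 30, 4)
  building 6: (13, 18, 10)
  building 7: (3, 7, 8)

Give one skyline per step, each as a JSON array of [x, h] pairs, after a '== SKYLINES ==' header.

== SKYLINES ==
[[12,8],[13,0]]
[[1,4],[3,0],[12,8],[13,0]]
[[1,4],[3,8],[13,0]]
[[1,4],[3,8],[13,0],[27,8],[40,0]]
[[1,4],[3,8],[13,0],[24,4],[27,8],[40,0]]
[[1,4],[3,8],[13,10],[18,0],[24,4],[27,8],[40,0]]
[[1,4],[3,8],[13,10],[18,0],[24,4],[27,8],[40,0]]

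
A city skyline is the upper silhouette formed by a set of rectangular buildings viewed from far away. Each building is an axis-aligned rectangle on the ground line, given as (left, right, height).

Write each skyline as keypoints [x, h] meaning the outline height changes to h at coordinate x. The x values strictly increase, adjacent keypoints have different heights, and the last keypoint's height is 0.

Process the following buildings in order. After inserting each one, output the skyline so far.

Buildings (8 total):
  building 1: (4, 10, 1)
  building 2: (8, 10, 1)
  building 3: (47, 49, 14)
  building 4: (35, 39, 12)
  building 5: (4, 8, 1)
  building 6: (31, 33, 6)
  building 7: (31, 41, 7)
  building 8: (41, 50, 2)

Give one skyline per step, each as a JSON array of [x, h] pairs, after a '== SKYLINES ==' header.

== SKYLINES ==
[[4,1],[10,0]]
[[4,1],[10,0]]
[[4,1],[10,0],[47,14],[49,0]]
[[4,1],[10,0],[35,12],[39,0],[47,14],[49,0]]
[[4,1],[10,0],[35,12],[39,0],[47,14],[49,0]]
[[4,1],[10,0],[31,6],[33,0],[35,12],[39,0],[47,14],[49,0]]
[[4,1],[10,0],[31,7],[35,12],[39,7],[41,0],[47,14],[49,0]]
[[4,1],[10,0],[31,7],[35,12],[39,7],[41,2],[47,14],[49,2],[50,0]]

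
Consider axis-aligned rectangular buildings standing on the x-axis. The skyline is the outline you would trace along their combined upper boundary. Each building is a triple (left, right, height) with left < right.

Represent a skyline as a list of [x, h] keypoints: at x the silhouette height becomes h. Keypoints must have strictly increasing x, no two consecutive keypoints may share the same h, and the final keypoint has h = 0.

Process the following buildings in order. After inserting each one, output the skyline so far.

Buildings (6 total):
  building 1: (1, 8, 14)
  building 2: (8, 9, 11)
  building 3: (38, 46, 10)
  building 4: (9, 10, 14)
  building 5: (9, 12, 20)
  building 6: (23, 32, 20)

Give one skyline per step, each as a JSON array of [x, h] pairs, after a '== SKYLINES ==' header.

== SKYLINES ==
[[1,14],[8,0]]
[[1,14],[8,11],[9,0]]
[[1,14],[8,11],[9,0],[38,10],[46,0]]
[[1,14],[8,11],[9,14],[10,0],[38,10],[46,0]]
[[1,14],[8,11],[9,20],[12,0],[38,10],[46,0]]
[[1,14],[8,11],[9,20],[12,0],[23,20],[32,0],[38,10],[46,0]]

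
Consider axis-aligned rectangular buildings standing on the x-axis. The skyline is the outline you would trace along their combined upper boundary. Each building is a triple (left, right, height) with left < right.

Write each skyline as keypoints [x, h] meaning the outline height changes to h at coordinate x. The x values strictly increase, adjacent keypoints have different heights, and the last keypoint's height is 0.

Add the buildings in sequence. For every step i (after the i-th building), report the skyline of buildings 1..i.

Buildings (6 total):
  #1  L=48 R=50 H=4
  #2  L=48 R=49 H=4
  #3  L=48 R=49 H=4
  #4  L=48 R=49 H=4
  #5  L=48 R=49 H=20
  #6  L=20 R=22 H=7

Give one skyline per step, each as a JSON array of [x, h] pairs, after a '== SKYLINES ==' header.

== SKYLINES ==
[[48,4],[50,0]]
[[48,4],[50,0]]
[[48,4],[50,0]]
[[48,4],[50,0]]
[[48,20],[49,4],[50,0]]
[[20,7],[22,0],[48,20],[49,4],[50,0]]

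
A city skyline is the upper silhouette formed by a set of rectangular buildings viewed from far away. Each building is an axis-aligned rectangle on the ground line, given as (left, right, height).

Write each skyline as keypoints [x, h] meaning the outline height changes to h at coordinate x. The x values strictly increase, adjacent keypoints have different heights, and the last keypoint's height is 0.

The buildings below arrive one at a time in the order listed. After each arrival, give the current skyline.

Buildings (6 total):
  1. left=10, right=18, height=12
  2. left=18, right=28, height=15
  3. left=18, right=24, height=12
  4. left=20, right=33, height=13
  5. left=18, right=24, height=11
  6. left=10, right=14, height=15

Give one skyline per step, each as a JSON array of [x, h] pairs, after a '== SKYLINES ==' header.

== SKYLINES ==
[[10,12],[18,0]]
[[10,12],[18,15],[28,0]]
[[10,12],[18,15],[28,0]]
[[10,12],[18,15],[28,13],[33,0]]
[[10,12],[18,15],[28,13],[33,0]]
[[10,15],[14,12],[18,15],[28,13],[33,0]]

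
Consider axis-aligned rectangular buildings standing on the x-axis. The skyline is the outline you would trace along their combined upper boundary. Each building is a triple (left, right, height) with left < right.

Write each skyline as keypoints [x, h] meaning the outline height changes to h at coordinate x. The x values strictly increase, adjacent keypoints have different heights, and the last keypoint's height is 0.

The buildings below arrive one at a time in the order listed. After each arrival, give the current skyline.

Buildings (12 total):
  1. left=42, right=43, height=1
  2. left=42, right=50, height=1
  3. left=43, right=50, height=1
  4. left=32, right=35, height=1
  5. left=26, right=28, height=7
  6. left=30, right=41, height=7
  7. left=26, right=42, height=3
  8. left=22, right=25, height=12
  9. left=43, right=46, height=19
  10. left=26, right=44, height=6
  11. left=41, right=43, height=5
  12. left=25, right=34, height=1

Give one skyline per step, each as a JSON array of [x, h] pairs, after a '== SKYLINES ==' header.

== SKYLINES ==
[[42,1],[43,0]]
[[42,1],[50,0]]
[[42,1],[50,0]]
[[32,1],[35,0],[42,1],[50,0]]
[[26,7],[28,0],[32,1],[35,0],[42,1],[50,0]]
[[26,7],[28,0],[30,7],[41,0],[42,1],[50,0]]
[[26,7],[28,3],[30,7],[41,3],[42,1],[50,0]]
[[22,12],[25,0],[26,7],[28,3],[30,7],[41,3],[42,1],[50,0]]
[[22,12],[25,0],[26,7],[28,3],[30,7],[41,3],[42,1],[43,19],[46,1],[50,0]]
[[22,12],[25,0],[26,7],[28,6],[30,7],[41,6],[43,19],[46,1],[50,0]]
[[22,12],[25,0],[26,7],[28,6],[30,7],[41,6],[43,19],[46,1],[50,0]]
[[22,12],[25,1],[26,7],[28,6],[30,7],[41,6],[43,19],[46,1],[50,0]]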